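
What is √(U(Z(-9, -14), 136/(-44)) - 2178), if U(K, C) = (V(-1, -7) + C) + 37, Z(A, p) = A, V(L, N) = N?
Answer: I*√260282/11 ≈ 46.38*I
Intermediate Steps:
U(K, C) = 30 + C (U(K, C) = (-7 + C) + 37 = 30 + C)
√(U(Z(-9, -14), 136/(-44)) - 2178) = √((30 + 136/(-44)) - 2178) = √((30 + 136*(-1/44)) - 2178) = √((30 - 34/11) - 2178) = √(296/11 - 2178) = √(-23662/11) = I*√260282/11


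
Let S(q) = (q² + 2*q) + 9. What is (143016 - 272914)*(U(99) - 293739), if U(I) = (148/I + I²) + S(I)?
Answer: 3522693729956/99 ≈ 3.5583e+10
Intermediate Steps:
S(q) = 9 + q² + 2*q
U(I) = 9 + 2*I + 2*I² + 148/I (U(I) = (148/I + I²) + (9 + I² + 2*I) = (I² + 148/I) + (9 + I² + 2*I) = 9 + 2*I + 2*I² + 148/I)
(143016 - 272914)*(U(99) - 293739) = (143016 - 272914)*((9 + 2*99 + 2*99² + 148/99) - 293739) = -129898*((9 + 198 + 2*9801 + 148*(1/99)) - 293739) = -129898*((9 + 198 + 19602 + 148/99) - 293739) = -129898*(1961239/99 - 293739) = -129898*(-27118922/99) = 3522693729956/99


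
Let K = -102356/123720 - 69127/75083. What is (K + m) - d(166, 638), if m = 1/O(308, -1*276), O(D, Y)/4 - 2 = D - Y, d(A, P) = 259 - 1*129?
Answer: -358584699190289/2721755746680 ≈ -131.75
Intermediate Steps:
d(A, P) = 130 (d(A, P) = 259 - 129 = 130)
K = -4059396997/2322317190 (K = -102356*1/123720 - 69127*1/75083 = -25589/30930 - 69127/75083 = -4059396997/2322317190 ≈ -1.7480)
O(D, Y) = 8 - 4*Y + 4*D (O(D, Y) = 8 + 4*(D - Y) = 8 + (-4*Y + 4*D) = 8 - 4*Y + 4*D)
m = 1/2344 (m = 1/(8 - (-4)*276 + 4*308) = 1/(8 - 4*(-276) + 1232) = 1/(8 + 1104 + 1232) = 1/2344 ≈ 0.00042662)
(K + m) - d(166, 638) = (-4059396997/2322317190 + 1/2344) - 1*130 = -4756452121889/2721755746680 - 130 = -358584699190289/2721755746680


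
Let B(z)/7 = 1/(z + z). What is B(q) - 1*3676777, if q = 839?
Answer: -6169631799/1678 ≈ -3.6768e+6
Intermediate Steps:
B(z) = 7/(2*z) (B(z) = 7/(z + z) = 7/((2*z)) = 7*(1/(2*z)) = 7/(2*z))
B(q) - 1*3676777 = (7/2)/839 - 1*3676777 = (7/2)*(1/839) - 3676777 = 7/1678 - 3676777 = -6169631799/1678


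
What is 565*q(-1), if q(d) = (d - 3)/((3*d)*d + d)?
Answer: -1130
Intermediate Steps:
q(d) = (-3 + d)/(d + 3*d**2) (q(d) = (-3 + d)/(3*d**2 + d) = (-3 + d)/(d + 3*d**2))
565*q(-1) = 565*((-3 - 1)/((-1)*(1 + 3*(-1)))) = 565*(-1*(-4)/(1 - 3)) = 565*(-1*(-4)/(-2)) = 565*(-1*(-1/2)*(-4)) = 565*(-2) = -1130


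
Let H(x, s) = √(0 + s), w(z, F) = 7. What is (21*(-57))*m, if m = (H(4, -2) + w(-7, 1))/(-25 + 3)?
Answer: 8379/22 + 1197*I*√2/22 ≈ 380.86 + 76.946*I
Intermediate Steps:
H(x, s) = √s
m = -7/22 - I*√2/22 (m = (√(-2) + 7)/(-25 + 3) = (I*√2 + 7)/(-22) = (7 + I*√2)*(-1/22) = -7/22 - I*√2/22 ≈ -0.31818 - 0.064282*I)
(21*(-57))*m = (21*(-57))*(-7/22 - I*√2/22) = -1197*(-7/22 - I*√2/22) = 8379/22 + 1197*I*√2/22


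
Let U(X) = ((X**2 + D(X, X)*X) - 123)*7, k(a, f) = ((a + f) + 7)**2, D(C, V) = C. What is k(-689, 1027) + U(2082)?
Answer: 60804300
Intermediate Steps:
k(a, f) = (7 + a + f)**2
U(X) = -861 + 14*X**2 (U(X) = ((X**2 + X*X) - 123)*7 = ((X**2 + X**2) - 123)*7 = (2*X**2 - 123)*7 = (-123 + 2*X**2)*7 = -861 + 14*X**2)
k(-689, 1027) + U(2082) = (7 - 689 + 1027)**2 + (-861 + 14*2082**2) = 345**2 + (-861 + 14*4334724) = 119025 + (-861 + 60686136) = 119025 + 60685275 = 60804300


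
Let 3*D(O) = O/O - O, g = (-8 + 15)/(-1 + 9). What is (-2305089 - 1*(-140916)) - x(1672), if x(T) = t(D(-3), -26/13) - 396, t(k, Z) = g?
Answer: -17310223/8 ≈ -2.1638e+6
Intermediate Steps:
g = 7/8 ≈ 0.87500
D(O) = ⅓ - O/3 (D(O) = (O/O - O)/3 = (1 - O)/3 = ⅓ - O/3)
t(k, Z) = 7/8
x(T) = -3161/8 (x(T) = 7/8 - 396 = -3161/8)
(-2305089 - 1*(-140916)) - x(1672) = (-2305089 - 1*(-140916)) - 1*(-3161/8) = (-2305089 + 140916) + 3161/8 = -2164173 + 3161/8 = -17310223/8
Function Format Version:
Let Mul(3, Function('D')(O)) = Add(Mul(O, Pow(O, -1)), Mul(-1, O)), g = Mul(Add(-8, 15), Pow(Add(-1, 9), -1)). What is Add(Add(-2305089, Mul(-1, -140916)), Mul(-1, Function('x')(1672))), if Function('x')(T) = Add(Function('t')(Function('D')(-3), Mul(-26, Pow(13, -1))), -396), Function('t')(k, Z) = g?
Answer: Rational(-17310223, 8) ≈ -2.1638e+6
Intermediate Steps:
g = Rational(7, 8) (g = Mul(7, Pow(8, -1)) = Mul(7, Rational(1, 8)) = Rational(7, 8) ≈ 0.87500)
Function('D')(O) = Add(Rational(1, 3), Mul(Rational(-1, 3), O)) (Function('D')(O) = Mul(Rational(1, 3), Add(Mul(O, Pow(O, -1)), Mul(-1, O))) = Mul(Rational(1, 3), Add(1, Mul(-1, O))) = Add(Rational(1, 3), Mul(Rational(-1, 3), O)))
Function('t')(k, Z) = Rational(7, 8)
Function('x')(T) = Rational(-3161, 8) (Function('x')(T) = Add(Rational(7, 8), -396) = Rational(-3161, 8))
Add(Add(-2305089, Mul(-1, -140916)), Mul(-1, Function('x')(1672))) = Add(Add(-2305089, Mul(-1, -140916)), Mul(-1, Rational(-3161, 8))) = Add(Add(-2305089, 140916), Rational(3161, 8)) = Add(-2164173, Rational(3161, 8)) = Rational(-17310223, 8)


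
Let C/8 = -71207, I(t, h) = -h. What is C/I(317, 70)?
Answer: 284828/35 ≈ 8137.9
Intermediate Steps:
C = -569656 (C = 8*(-71207) = -569656)
C/I(317, 70) = -569656/((-1*70)) = -569656/(-70) = -569656*(-1/70) = 284828/35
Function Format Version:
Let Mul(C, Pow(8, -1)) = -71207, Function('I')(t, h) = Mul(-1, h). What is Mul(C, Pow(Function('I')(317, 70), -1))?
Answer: Rational(284828, 35) ≈ 8137.9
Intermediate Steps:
C = -569656 (C = Mul(8, -71207) = -569656)
Mul(C, Pow(Function('I')(317, 70), -1)) = Mul(-569656, Pow(Mul(-1, 70), -1)) = Mul(-569656, Pow(-70, -1)) = Mul(-569656, Rational(-1, 70)) = Rational(284828, 35)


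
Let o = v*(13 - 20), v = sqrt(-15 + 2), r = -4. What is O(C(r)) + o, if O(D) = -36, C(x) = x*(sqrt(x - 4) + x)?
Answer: -36 - 7*I*sqrt(13) ≈ -36.0 - 25.239*I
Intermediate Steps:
C(x) = x*(x + sqrt(-4 + x)) (C(x) = x*(sqrt(-4 + x) + x) = x*(x + sqrt(-4 + x)))
v = I*sqrt(13) (v = sqrt(-13) = I*sqrt(13) ≈ 3.6056*I)
o = -7*I*sqrt(13) (o = (I*sqrt(13))*(13 - 20) = (I*sqrt(13))*(-7) = -7*I*sqrt(13) ≈ -25.239*I)
O(C(r)) + o = -36 - 7*I*sqrt(13)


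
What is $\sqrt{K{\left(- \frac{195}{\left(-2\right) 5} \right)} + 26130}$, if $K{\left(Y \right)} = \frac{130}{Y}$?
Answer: $\frac{\sqrt{235230}}{3} \approx 161.67$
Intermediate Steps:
$\sqrt{K{\left(- \frac{195}{\left(-2\right) 5} \right)} + 26130} = \sqrt{\frac{130}{\left(-195\right) \frac{1}{\left(-2\right) 5}} + 26130} = \sqrt{\frac{130}{\left(-195\right) \frac{1}{-10}} + 26130} = \sqrt{\frac{130}{\left(-195\right) \left(- \frac{1}{10}\right)} + 26130} = \sqrt{\frac{130}{\frac{39}{2}} + 26130} = \sqrt{130 \cdot \frac{2}{39} + 26130} = \sqrt{\frac{20}{3} + 26130} = \sqrt{\frac{78410}{3}} = \frac{\sqrt{235230}}{3}$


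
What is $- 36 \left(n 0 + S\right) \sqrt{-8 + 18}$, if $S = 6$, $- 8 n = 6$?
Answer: $- 216 \sqrt{10} \approx -683.05$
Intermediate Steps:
$n = - \frac{3}{4}$ ($n = \left(- \frac{1}{8}\right) 6 = - \frac{3}{4} \approx -0.75$)
$- 36 \left(n 0 + S\right) \sqrt{-8 + 18} = - 36 \left(\left(- \frac{3}{4}\right) 0 + 6\right) \sqrt{-8 + 18} = - 36 \left(0 + 6\right) \sqrt{10} = \left(-36\right) 6 \sqrt{10} = - 216 \sqrt{10}$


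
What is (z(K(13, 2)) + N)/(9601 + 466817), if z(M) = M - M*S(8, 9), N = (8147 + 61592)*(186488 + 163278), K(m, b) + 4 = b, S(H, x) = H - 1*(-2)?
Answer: 12196165546/238209 ≈ 51199.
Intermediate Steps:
S(H, x) = 2 + H (S(H, x) = H + 2 = 2 + H)
K(m, b) = -4 + b
N = 24392331074 (N = 69739*349766 = 24392331074)
z(M) = -9*M (z(M) = M - M*(2 + 8) = M - M*10 = M - 10*M = -9*M)
(z(K(13, 2)) + N)/(9601 + 466817) = (-9*(-4 + 2) + 24392331074)/(9601 + 466817) = (-9*(-2) + 24392331074)/476418 = (18 + 24392331074)*(1/476418) = 24392331092*(1/476418) = 12196165546/238209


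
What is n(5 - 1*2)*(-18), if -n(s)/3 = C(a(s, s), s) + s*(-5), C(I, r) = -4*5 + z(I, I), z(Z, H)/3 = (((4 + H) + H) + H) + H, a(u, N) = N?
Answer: 702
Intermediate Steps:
z(Z, H) = 12 + 12*H (z(Z, H) = 3*((((4 + H) + H) + H) + H) = 3*(((4 + 2*H) + H) + H) = 3*((4 + 3*H) + H) = 3*(4 + 4*H) = 12 + 12*H)
C(I, r) = -8 + 12*I (C(I, r) = -4*5 + (12 + 12*I) = -20 + (12 + 12*I) = -8 + 12*I)
n(s) = 24 - 21*s (n(s) = -3*((-8 + 12*s) + s*(-5)) = -3*((-8 + 12*s) - 5*s) = -3*(-8 + 7*s) = 24 - 21*s)
n(5 - 1*2)*(-18) = (24 - 21*(5 - 1*2))*(-18) = (24 - 21*(5 - 2))*(-18) = (24 - 21*3)*(-18) = (24 - 63)*(-18) = -39*(-18) = 702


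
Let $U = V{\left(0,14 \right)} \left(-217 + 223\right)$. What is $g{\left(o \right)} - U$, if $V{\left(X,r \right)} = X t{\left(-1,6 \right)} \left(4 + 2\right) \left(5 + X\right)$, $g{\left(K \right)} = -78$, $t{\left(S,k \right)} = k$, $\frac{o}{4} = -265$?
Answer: $-78$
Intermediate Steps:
$o = -1060$ ($o = 4 \left(-265\right) = -1060$)
$V{\left(X,r \right)} = 6 X \left(30 + 6 X\right)$ ($V{\left(X,r \right)} = X 6 \left(4 + 2\right) \left(5 + X\right) = 6 X 6 \left(5 + X\right) = 6 X \left(30 + 6 X\right)$)
$U = 0$ ($U = 36 \cdot 0 \left(5 + 0\right) \left(-217 + 223\right) = 36 \cdot 0 \cdot 5 \cdot 6 = 0 \cdot 6 = 0$)
$g{\left(o \right)} - U = -78 - 0 = -78 + 0 = -78$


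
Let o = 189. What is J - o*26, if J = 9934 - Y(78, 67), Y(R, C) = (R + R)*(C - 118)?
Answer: 12976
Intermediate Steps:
Y(R, C) = 2*R*(-118 + C) (Y(R, C) = (2*R)*(-118 + C) = 2*R*(-118 + C))
J = 17890 (J = 9934 - 2*78*(-118 + 67) = 9934 - 2*78*(-51) = 9934 - 1*(-7956) = 9934 + 7956 = 17890)
J - o*26 = 17890 - 189*26 = 17890 - 1*4914 = 17890 - 4914 = 12976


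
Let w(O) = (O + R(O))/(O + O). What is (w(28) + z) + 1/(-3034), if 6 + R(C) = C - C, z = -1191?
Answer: -50572243/42476 ≈ -1190.6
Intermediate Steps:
R(C) = -6 (R(C) = -6 + (C - C) = -6 + 0 = -6)
w(O) = (-6 + O)/(2*O) (w(O) = (O - 6)/(O + O) = (-6 + O)/((2*O)) = (-6 + O)*(1/(2*O)) = (-6 + O)/(2*O))
(w(28) + z) + 1/(-3034) = ((½)*(-6 + 28)/28 - 1191) + 1/(-3034) = ((½)*(1/28)*22 - 1191) - 1/3034 = (11/28 - 1191) - 1/3034 = -33337/28 - 1/3034 = -50572243/42476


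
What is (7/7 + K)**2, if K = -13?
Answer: 144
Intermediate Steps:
(7/7 + K)**2 = (7/7 - 13)**2 = (7*(1/7) - 13)**2 = (1 - 13)**2 = (-12)**2 = 144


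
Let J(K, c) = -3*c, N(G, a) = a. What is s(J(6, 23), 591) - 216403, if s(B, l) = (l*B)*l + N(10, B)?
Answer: -24316861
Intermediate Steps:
s(B, l) = B + B*l² (s(B, l) = (l*B)*l + B = (B*l)*l + B = B*l² + B = B + B*l²)
s(J(6, 23), 591) - 216403 = (-3*23)*(1 + 591²) - 216403 = -69*(1 + 349281) - 216403 = -69*349282 - 216403 = -24100458 - 216403 = -24316861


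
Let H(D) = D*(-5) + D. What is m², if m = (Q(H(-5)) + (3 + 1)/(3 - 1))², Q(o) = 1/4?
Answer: 6561/256 ≈ 25.629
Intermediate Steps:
H(D) = -4*D (H(D) = -5*D + D = -4*D)
Q(o) = ¼
m = 81/16 (m = (¼ + (3 + 1)/(3 - 1))² = (¼ + 4/2)² = (¼ + 4*(½))² = (¼ + 2)² = (9/4)² = 81/16 ≈ 5.0625)
m² = (81/16)² = 6561/256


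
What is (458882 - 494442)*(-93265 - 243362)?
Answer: 11970456120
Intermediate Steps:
(458882 - 494442)*(-93265 - 243362) = -35560*(-336627) = 11970456120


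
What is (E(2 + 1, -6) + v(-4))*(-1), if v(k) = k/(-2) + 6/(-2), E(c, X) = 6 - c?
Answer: -2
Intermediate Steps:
v(k) = -3 - k/2 (v(k) = k*(-1/2) + 6*(-1/2) = -k/2 - 3 = -3 - k/2)
(E(2 + 1, -6) + v(-4))*(-1) = ((6 - (2 + 1)) + (-3 - 1/2*(-4)))*(-1) = ((6 - 1*3) + (-3 + 2))*(-1) = ((6 - 3) - 1)*(-1) = (3 - 1)*(-1) = 2*(-1) = -2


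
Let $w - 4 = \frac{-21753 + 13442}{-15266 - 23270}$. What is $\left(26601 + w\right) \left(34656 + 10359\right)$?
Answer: $\frac{46152015473865}{38536} \approx 1.1976 \cdot 10^{9}$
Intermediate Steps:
$w = \frac{162455}{38536}$ ($w = 4 + \frac{-21753 + 13442}{-15266 - 23270} = 4 - \frac{8311}{-38536} = 4 - - \frac{8311}{38536} = 4 + \frac{8311}{38536} = \frac{162455}{38536} \approx 4.2157$)
$\left(26601 + w\right) \left(34656 + 10359\right) = \left(26601 + \frac{162455}{38536}\right) \left(34656 + 10359\right) = \frac{1025258591}{38536} \cdot 45015 = \frac{46152015473865}{38536}$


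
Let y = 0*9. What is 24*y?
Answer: 0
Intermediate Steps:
y = 0
24*y = 24*0 = 0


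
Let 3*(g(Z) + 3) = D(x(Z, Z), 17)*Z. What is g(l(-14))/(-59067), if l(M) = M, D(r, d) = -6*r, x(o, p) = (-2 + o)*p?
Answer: -6269/59067 ≈ -0.10613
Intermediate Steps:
x(o, p) = p*(-2 + o)
g(Z) = -3 - 2*Z**2*(-2 + Z) (g(Z) = -3 + ((-6*Z*(-2 + Z))*Z)/3 = -3 + (-6*Z**2*(-2 + Z))/3 = -3 - 2*Z**2*(-2 + Z))
g(l(-14))/(-59067) = (-3 + 2*(-14)**2*(2 - 1*(-14)))/(-59067) = (-3 + 2*196*(2 + 14))*(-1/59067) = (-3 + 2*196*16)*(-1/59067) = (-3 + 6272)*(-1/59067) = 6269*(-1/59067) = -6269/59067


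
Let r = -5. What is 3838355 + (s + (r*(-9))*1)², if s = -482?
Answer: 4029324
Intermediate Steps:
3838355 + (s + (r*(-9))*1)² = 3838355 + (-482 - 5*(-9)*1)² = 3838355 + (-482 + 45*1)² = 3838355 + (-482 + 45)² = 3838355 + (-437)² = 3838355 + 190969 = 4029324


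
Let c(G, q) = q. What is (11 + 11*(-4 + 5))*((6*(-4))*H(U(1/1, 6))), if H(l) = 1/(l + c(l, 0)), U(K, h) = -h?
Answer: 88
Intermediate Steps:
H(l) = 1/l (H(l) = 1/(l + 0) = 1/l)
(11 + 11*(-4 + 5))*((6*(-4))*H(U(1/1, 6))) = (11 + 11*(-4 + 5))*((6*(-4))/((-1*6))) = (11 + 11*1)*(-24/(-6)) = (11 + 11)*(-24*(-⅙)) = 22*4 = 88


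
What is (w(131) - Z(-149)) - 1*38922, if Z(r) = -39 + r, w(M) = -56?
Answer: -38790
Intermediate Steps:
(w(131) - Z(-149)) - 1*38922 = (-56 - (-39 - 149)) - 1*38922 = (-56 - 1*(-188)) - 38922 = (-56 + 188) - 38922 = 132 - 38922 = -38790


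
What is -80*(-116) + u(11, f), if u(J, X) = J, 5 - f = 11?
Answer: 9291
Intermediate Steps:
f = -6 (f = 5 - 1*11 = 5 - 11 = -6)
-80*(-116) + u(11, f) = -80*(-116) + 11 = 9280 + 11 = 9291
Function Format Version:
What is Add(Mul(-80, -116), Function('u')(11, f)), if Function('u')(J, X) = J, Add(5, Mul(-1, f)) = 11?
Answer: 9291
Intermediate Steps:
f = -6 (f = Add(5, Mul(-1, 11)) = Add(5, -11) = -6)
Add(Mul(-80, -116), Function('u')(11, f)) = Add(Mul(-80, -116), 11) = Add(9280, 11) = 9291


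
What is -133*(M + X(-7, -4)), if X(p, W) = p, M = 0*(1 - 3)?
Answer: 931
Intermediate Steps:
M = 0 (M = 0*(-2) = 0)
-133*(M + X(-7, -4)) = -133*(0 - 7) = -133*(-7) = 931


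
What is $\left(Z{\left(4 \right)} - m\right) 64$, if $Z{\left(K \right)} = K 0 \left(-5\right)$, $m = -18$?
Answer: $1152$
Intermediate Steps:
$Z{\left(K \right)} = 0$ ($Z{\left(K \right)} = 0 \left(-5\right) = 0$)
$\left(Z{\left(4 \right)} - m\right) 64 = \left(0 - -18\right) 64 = \left(0 + 18\right) 64 = 18 \cdot 64 = 1152$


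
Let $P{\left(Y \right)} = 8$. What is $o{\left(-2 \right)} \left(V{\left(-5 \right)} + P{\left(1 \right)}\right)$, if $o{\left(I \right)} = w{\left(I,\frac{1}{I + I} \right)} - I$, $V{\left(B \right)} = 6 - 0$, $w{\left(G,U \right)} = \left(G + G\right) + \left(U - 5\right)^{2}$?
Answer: $\frac{2863}{8} \approx 357.88$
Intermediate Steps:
$w{\left(G,U \right)} = \left(-5 + U\right)^{2} + 2 G$ ($w{\left(G,U \right)} = 2 G + \left(-5 + U\right)^{2} = \left(-5 + U\right)^{2} + 2 G$)
$V{\left(B \right)} = 6$ ($V{\left(B \right)} = 6 + 0 = 6$)
$o{\left(I \right)} = I + \left(-5 + \frac{1}{2 I}\right)^{2}$ ($o{\left(I \right)} = \left(\left(-5 + \frac{1}{I + I}\right)^{2} + 2 I\right) - I = \left(\left(-5 + \frac{1}{2 I}\right)^{2} + 2 I\right) - I = I + \left(-5 + \frac{1}{2 I}\right)^{2}$)
$o{\left(-2 \right)} \left(V{\left(-5 \right)} + P{\left(1 \right)}\right) = \left(-2 + \frac{\left(-1 + 10 \left(-2\right)\right)^{2}}{4 \cdot 4}\right) \left(6 + 8\right) = \left(-2 + \frac{1}{4} \cdot \frac{1}{4} \left(-1 - 20\right)^{2}\right) 14 = \left(-2 + \frac{1}{4} \cdot \frac{1}{4} \left(-21\right)^{2}\right) 14 = \left(-2 + \frac{1}{4} \cdot \frac{1}{4} \cdot 441\right) 14 = \left(-2 + \frac{441}{16}\right) 14 = \frac{409}{16} \cdot 14 = \frac{2863}{8}$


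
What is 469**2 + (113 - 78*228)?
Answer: 202290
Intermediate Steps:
469**2 + (113 - 78*228) = 219961 + (113 - 17784) = 219961 - 17671 = 202290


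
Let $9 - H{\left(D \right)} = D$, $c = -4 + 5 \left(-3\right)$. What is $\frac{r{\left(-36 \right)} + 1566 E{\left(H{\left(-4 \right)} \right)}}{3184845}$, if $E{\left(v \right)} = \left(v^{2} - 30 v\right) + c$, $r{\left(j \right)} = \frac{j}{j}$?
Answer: $- \frac{375839}{3184845} \approx -0.11801$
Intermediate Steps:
$r{\left(j \right)} = 1$
$c = -19$ ($c = -4 - 15 = -19$)
$H{\left(D \right)} = 9 - D$
$E{\left(v \right)} = -19 + v^{2} - 30 v$ ($E{\left(v \right)} = \left(v^{2} - 30 v\right) - 19 = -19 + v^{2} - 30 v$)
$\frac{r{\left(-36 \right)} + 1566 E{\left(H{\left(-4 \right)} \right)}}{3184845} = \frac{1 + 1566 \left(-19 + \left(9 - -4\right)^{2} - 30 \left(9 - -4\right)\right)}{3184845} = \left(1 + 1566 \left(-19 + \left(9 + 4\right)^{2} - 30 \left(9 + 4\right)\right)\right) \frac{1}{3184845} = \left(1 + 1566 \left(-19 + 13^{2} - 390\right)\right) \frac{1}{3184845} = \left(1 + 1566 \left(-19 + 169 - 390\right)\right) \frac{1}{3184845} = \left(1 + 1566 \left(-240\right)\right) \frac{1}{3184845} = \left(1 - 375840\right) \frac{1}{3184845} = \left(-375839\right) \frac{1}{3184845} = - \frac{375839}{3184845}$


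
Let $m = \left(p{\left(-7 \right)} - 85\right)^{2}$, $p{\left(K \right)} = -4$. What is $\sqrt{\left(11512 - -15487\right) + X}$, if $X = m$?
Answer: $6 \sqrt{970} \approx 186.87$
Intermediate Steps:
$m = 7921$ ($m = \left(-4 - 85\right)^{2} = \left(-89\right)^{2} = 7921$)
$X = 7921$
$\sqrt{\left(11512 - -15487\right) + X} = \sqrt{\left(11512 - -15487\right) + 7921} = \sqrt{\left(11512 + 15487\right) + 7921} = \sqrt{26999 + 7921} = \sqrt{34920} = 6 \sqrt{970}$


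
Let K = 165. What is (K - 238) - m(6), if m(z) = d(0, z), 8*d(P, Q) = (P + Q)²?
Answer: -155/2 ≈ -77.500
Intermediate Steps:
d(P, Q) = (P + Q)²/8
m(z) = z²/8 (m(z) = (0 + z)²/8 = z²/8)
(K - 238) - m(6) = (165 - 238) - 6²/8 = -73 - 36/8 = -73 - 1*9/2 = -73 - 9/2 = -155/2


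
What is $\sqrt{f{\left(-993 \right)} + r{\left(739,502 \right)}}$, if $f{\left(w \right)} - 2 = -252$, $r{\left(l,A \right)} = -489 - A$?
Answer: $i \sqrt{1241} \approx 35.228 i$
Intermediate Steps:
$f{\left(w \right)} = -250$ ($f{\left(w \right)} = 2 - 252 = -250$)
$\sqrt{f{\left(-993 \right)} + r{\left(739,502 \right)}} = \sqrt{-250 - 991} = \sqrt{-1241} = i \sqrt{1241}$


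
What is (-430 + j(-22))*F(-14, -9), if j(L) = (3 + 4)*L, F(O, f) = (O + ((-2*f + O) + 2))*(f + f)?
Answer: -84096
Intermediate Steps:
F(O, f) = 2*f*(2 - 2*f + 2*O) (F(O, f) = (O + ((O - 2*f) + 2))*(2*f) = (O + (2 + O - 2*f))*(2*f) = (2 - 2*f + 2*O)*(2*f) = 2*f*(2 - 2*f + 2*O))
j(L) = 7*L
(-430 + j(-22))*F(-14, -9) = (-430 + 7*(-22))*(4*(-9)*(1 - 14 - 1*(-9))) = (-430 - 154)*(4*(-9)*(1 - 14 + 9)) = -2336*(-9)*(-4) = -584*144 = -84096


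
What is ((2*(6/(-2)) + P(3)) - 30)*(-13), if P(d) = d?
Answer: 429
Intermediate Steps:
((2*(6/(-2)) + P(3)) - 30)*(-13) = ((2*(6/(-2)) + 3) - 30)*(-13) = ((2*(6*(-1/2)) + 3) - 30)*(-13) = ((2*(-3) + 3) - 30)*(-13) = ((-6 + 3) - 30)*(-13) = (-3 - 30)*(-13) = -33*(-13) = 429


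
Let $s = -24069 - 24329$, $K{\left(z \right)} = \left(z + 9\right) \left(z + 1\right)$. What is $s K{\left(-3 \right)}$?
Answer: $580776$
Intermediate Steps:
$K{\left(z \right)} = \left(1 + z\right) \left(9 + z\right)$ ($K{\left(z \right)} = \left(9 + z\right) \left(1 + z\right) = \left(1 + z\right) \left(9 + z\right)$)
$s = -48398$ ($s = -24069 - 24329 = -48398$)
$s K{\left(-3 \right)} = - 48398 \left(9 + \left(-3\right)^{2} + 10 \left(-3\right)\right) = - 48398 \left(9 + 9 - 30\right) = \left(-48398\right) \left(-12\right) = 580776$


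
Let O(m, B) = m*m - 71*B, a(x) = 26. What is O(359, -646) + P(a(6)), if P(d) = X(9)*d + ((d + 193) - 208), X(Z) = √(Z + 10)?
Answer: 174758 + 26*√19 ≈ 1.7487e+5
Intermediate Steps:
O(m, B) = m² - 71*B
X(Z) = √(10 + Z)
P(d) = -15 + d + d*√19 (P(d) = √(10 + 9)*d + ((d + 193) - 208) = √19*d + ((193 + d) - 208) = d*√19 + (-15 + d) = -15 + d + d*√19)
O(359, -646) + P(a(6)) = (359² - 71*(-646)) + (-15 + 26 + 26*√19) = (128881 + 45866) + (11 + 26*√19) = 174747 + (11 + 26*√19) = 174758 + 26*√19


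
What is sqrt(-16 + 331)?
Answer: 3*sqrt(35) ≈ 17.748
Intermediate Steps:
sqrt(-16 + 331) = sqrt(315) = 3*sqrt(35)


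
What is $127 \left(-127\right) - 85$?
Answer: $-16214$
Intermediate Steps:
$127 \left(-127\right) - 85 = -16129 - 85 = -16214$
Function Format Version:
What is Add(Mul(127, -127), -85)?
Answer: -16214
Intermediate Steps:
Add(Mul(127, -127), -85) = Add(-16129, -85) = -16214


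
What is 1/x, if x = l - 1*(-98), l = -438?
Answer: -1/340 ≈ -0.0029412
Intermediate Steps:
x = -340 (x = -438 - 1*(-98) = -438 + 98 = -340)
1/x = 1/(-340) = -1/340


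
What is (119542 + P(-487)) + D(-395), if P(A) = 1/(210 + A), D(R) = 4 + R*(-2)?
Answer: 33333071/277 ≈ 1.2034e+5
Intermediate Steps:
D(R) = 4 - 2*R
(119542 + P(-487)) + D(-395) = (119542 + 1/(210 - 487)) + (4 - 2*(-395)) = (119542 + 1/(-277)) + (4 + 790) = (119542 - 1/277) + 794 = 33113133/277 + 794 = 33333071/277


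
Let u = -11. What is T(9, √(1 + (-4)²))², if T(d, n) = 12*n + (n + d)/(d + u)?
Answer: 4537/2 - 207*√17/2 ≈ 1841.8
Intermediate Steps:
T(d, n) = 12*n + (d + n)/(-11 + d) (T(d, n) = 12*n + (n + d)/(d - 11) = 12*n + (d + n)/(-11 + d))
T(9, √(1 + (-4)²))² = ((9 - 131*√(1 + (-4)²) + 12*9*√(1 + (-4)²))/(-11 + 9))² = ((9 - 131*√(1 + 16) + 12*9*√(1 + 16))/(-2))² = (-(9 - 131*√17 + 12*9*√17)/2)² = (-(9 - 131*√17 + 108*√17)/2)² = (-(9 - 23*√17)/2)² = (-9/2 + 23*√17/2)²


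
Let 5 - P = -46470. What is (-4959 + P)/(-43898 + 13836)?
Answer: -20758/15031 ≈ -1.3810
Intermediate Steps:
P = 46475 (P = 5 - 1*(-46470) = 5 + 46470 = 46475)
(-4959 + P)/(-43898 + 13836) = (-4959 + 46475)/(-43898 + 13836) = 41516/(-30062) = 41516*(-1/30062) = -20758/15031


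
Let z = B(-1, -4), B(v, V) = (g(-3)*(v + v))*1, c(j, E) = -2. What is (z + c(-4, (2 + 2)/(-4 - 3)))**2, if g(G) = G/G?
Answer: 16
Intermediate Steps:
g(G) = 1
B(v, V) = 2*v (B(v, V) = (1*(v + v))*1 = (1*(2*v))*1 = (2*v)*1 = 2*v)
z = -2 (z = 2*(-1) = -2)
(z + c(-4, (2 + 2)/(-4 - 3)))**2 = (-2 - 2)**2 = (-4)**2 = 16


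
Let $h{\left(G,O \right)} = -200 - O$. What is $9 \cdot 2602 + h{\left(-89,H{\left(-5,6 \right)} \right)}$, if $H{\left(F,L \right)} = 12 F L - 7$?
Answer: $23585$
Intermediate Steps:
$H{\left(F,L \right)} = -7 + 12 F L$ ($H{\left(F,L \right)} = 12 F L - 7 = -7 + 12 F L$)
$9 \cdot 2602 + h{\left(-89,H{\left(-5,6 \right)} \right)} = 9 \cdot 2602 - \left(193 + 12 \left(-5\right) 6\right) = 23418 - -167 = 23418 + \left(-200 + 367\right) = 23418 + 167 = 23585$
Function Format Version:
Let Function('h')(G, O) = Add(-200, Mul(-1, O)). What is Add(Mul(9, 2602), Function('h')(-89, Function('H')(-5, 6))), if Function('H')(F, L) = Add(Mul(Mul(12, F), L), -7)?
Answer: 23585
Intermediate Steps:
Function('H')(F, L) = Add(-7, Mul(12, F, L)) (Function('H')(F, L) = Add(Mul(12, F, L), -7) = Add(-7, Mul(12, F, L)))
Add(Mul(9, 2602), Function('h')(-89, Function('H')(-5, 6))) = Add(Mul(9, 2602), Add(-200, Mul(-1, Add(-7, Mul(12, -5, 6))))) = Add(23418, Add(-200, Mul(-1, Add(-7, -360)))) = Add(23418, Add(-200, Mul(-1, -367))) = Add(23418, Add(-200, 367)) = Add(23418, 167) = 23585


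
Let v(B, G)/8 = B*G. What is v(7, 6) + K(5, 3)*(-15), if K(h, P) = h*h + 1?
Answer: -54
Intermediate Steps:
v(B, G) = 8*B*G (v(B, G) = 8*(B*G) = 8*B*G)
K(h, P) = 1 + h² (K(h, P) = h² + 1 = 1 + h²)
v(7, 6) + K(5, 3)*(-15) = 8*7*6 + (1 + 5²)*(-15) = 336 + (1 + 25)*(-15) = 336 + 26*(-15) = 336 - 390 = -54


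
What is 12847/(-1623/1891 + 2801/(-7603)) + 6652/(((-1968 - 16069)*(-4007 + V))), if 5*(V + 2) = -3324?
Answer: -77854312510990081243/7433843074703080 ≈ -10473.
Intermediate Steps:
V = -3334/5 (V = -2 + (1/5)*(-3324) = -2 - 3324/5 = -3334/5 ≈ -666.80)
12847/(-1623/1891 + 2801/(-7603)) + 6652/(((-1968 - 16069)*(-4007 + V))) = 12847/(-1623/1891 + 2801/(-7603)) + 6652/(((-1968 - 16069)*(-4007 - 3334/5))) = 12847/(-1623*1/1891 + 2801*(-1/7603)) + 6652/((-18037*(-23369/5))) = 12847/(-1623/1891 - 2801/7603) + 6652/(421506653/5) = 12847/(-17636360/14377273) + 6652*(5/421506653) = 12847*(-14377273/17636360) + 33260/421506653 = -184704826231/17636360 + 33260/421506653 = -77854312510990081243/7433843074703080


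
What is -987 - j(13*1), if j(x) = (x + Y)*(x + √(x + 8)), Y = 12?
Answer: -1312 - 25*√21 ≈ -1426.6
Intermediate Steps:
j(x) = (12 + x)*(x + √(8 + x)) (j(x) = (x + 12)*(x + √(x + 8)) = (12 + x)*(x + √(8 + x)))
-987 - j(13*1) = -987 - ((13*1)² + 12*(13*1) + 12*√(8 + 13*1) + (13*1)*√(8 + 13*1)) = -987 - (13² + 12*13 + 12*√(8 + 13) + 13*√(8 + 13)) = -987 - (169 + 156 + 12*√21 + 13*√21) = -987 - (325 + 25*√21) = -987 + (-325 - 25*√21) = -1312 - 25*√21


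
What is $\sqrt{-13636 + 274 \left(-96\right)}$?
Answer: $2 i \sqrt{9985} \approx 199.85 i$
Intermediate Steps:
$\sqrt{-13636 + 274 \left(-96\right)} = \sqrt{-13636 - 26304} = \sqrt{-39940} = 2 i \sqrt{9985}$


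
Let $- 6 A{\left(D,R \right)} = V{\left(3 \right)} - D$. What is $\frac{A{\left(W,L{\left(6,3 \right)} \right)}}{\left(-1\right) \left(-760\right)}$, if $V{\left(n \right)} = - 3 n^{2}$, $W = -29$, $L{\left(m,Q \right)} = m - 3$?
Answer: $- \frac{1}{2280} \approx -0.0004386$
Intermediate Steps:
$L{\left(m,Q \right)} = -3 + m$
$A{\left(D,R \right)} = \frac{9}{2} + \frac{D}{6}$ ($A{\left(D,R \right)} = - \frac{- 3 \cdot 3^{2} - D}{6} = - \frac{\left(-3\right) 9 - D}{6} = - \frac{-27 - D}{6} = \frac{9}{2} + \frac{D}{6}$)
$\frac{A{\left(W,L{\left(6,3 \right)} \right)}}{\left(-1\right) \left(-760\right)} = \frac{\frac{9}{2} + \frac{1}{6} \left(-29\right)}{\left(-1\right) \left(-760\right)} = \frac{\frac{9}{2} - \frac{29}{6}}{760} = \left(- \frac{1}{3}\right) \frac{1}{760} = - \frac{1}{2280}$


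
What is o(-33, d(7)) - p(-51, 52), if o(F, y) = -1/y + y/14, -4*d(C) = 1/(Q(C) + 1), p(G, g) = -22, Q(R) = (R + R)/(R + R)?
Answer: 3359/112 ≈ 29.991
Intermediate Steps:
Q(R) = 1 (Q(R) = (2*R)/((2*R)) = (2*R)*(1/(2*R)) = 1)
d(C) = -⅛ (d(C) = -1/(4*(1 + 1)) = -¼/2 = -¼*½ = -⅛)
o(F, y) = -1/y + y/14 (o(F, y) = -1/y + y*(1/14) = -1/y + y/14)
o(-33, d(7)) - p(-51, 52) = (-1/(-⅛) + (1/14)*(-⅛)) - 1*(-22) = (-1*(-8) - 1/112) + 22 = (8 - 1/112) + 22 = 895/112 + 22 = 3359/112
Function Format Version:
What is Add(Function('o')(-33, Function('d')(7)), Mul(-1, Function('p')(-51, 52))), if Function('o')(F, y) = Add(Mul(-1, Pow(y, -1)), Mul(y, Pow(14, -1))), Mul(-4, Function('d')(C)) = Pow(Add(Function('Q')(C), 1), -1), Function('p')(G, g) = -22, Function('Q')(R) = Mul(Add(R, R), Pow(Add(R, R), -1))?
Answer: Rational(3359, 112) ≈ 29.991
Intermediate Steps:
Function('Q')(R) = 1 (Function('Q')(R) = Mul(Mul(2, R), Pow(Mul(2, R), -1)) = Mul(Mul(2, R), Mul(Rational(1, 2), Pow(R, -1))) = 1)
Function('d')(C) = Rational(-1, 8) (Function('d')(C) = Mul(Rational(-1, 4), Pow(Add(1, 1), -1)) = Mul(Rational(-1, 4), Pow(2, -1)) = Mul(Rational(-1, 4), Rational(1, 2)) = Rational(-1, 8))
Function('o')(F, y) = Add(Mul(-1, Pow(y, -1)), Mul(Rational(1, 14), y)) (Function('o')(F, y) = Add(Mul(-1, Pow(y, -1)), Mul(y, Rational(1, 14))) = Add(Mul(-1, Pow(y, -1)), Mul(Rational(1, 14), y)))
Add(Function('o')(-33, Function('d')(7)), Mul(-1, Function('p')(-51, 52))) = Add(Add(Mul(-1, Pow(Rational(-1, 8), -1)), Mul(Rational(1, 14), Rational(-1, 8))), Mul(-1, -22)) = Add(Add(Mul(-1, -8), Rational(-1, 112)), 22) = Add(Add(8, Rational(-1, 112)), 22) = Add(Rational(895, 112), 22) = Rational(3359, 112)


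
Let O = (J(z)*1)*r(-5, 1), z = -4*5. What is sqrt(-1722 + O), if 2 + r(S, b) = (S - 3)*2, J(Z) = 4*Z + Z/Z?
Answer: 10*I*sqrt(3) ≈ 17.32*I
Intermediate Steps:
z = -20
J(Z) = 1 + 4*Z (J(Z) = 4*Z + 1 = 1 + 4*Z)
r(S, b) = -8 + 2*S (r(S, b) = -2 + (S - 3)*2 = -2 + (-3 + S)*2 = -2 + (-6 + 2*S) = -8 + 2*S)
O = 1422 (O = ((1 + 4*(-20))*1)*(-8 + 2*(-5)) = ((1 - 80)*1)*(-8 - 10) = -79*1*(-18) = -79*(-18) = 1422)
sqrt(-1722 + O) = sqrt(-1722 + 1422) = sqrt(-300) = 10*I*sqrt(3)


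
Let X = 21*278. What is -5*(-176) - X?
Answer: -4958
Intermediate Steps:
X = 5838
-5*(-176) - X = -5*(-176) - 1*5838 = 880 - 5838 = -4958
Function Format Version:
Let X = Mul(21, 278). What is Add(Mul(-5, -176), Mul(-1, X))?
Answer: -4958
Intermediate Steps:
X = 5838
Add(Mul(-5, -176), Mul(-1, X)) = Add(Mul(-5, -176), Mul(-1, 5838)) = Add(880, -5838) = -4958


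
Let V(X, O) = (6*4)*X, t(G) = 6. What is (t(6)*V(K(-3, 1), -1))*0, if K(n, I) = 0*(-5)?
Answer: 0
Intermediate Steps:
K(n, I) = 0
V(X, O) = 24*X
(t(6)*V(K(-3, 1), -1))*0 = (6*(24*0))*0 = (6*0)*0 = 0*0 = 0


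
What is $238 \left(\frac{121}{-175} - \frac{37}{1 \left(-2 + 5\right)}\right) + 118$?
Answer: $- \frac{223642}{75} \approx -2981.9$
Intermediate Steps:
$238 \left(\frac{121}{-175} - \frac{37}{1 \left(-2 + 5\right)}\right) + 118 = 238 \left(121 \left(- \frac{1}{175}\right) - \frac{37}{1 \cdot 3}\right) + 118 = 238 \left(- \frac{121}{175} - \frac{37}{3}\right) + 118 = 238 \left(- \frac{6838}{525}\right) + 118 = - \frac{232492}{75} + 118 = - \frac{223642}{75}$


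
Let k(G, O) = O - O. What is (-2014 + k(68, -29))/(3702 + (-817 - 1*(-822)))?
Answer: -2014/3707 ≈ -0.54330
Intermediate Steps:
k(G, O) = 0
(-2014 + k(68, -29))/(3702 + (-817 - 1*(-822))) = (-2014 + 0)/(3702 + (-817 - 1*(-822))) = -2014/(3702 + (-817 + 822)) = -2014/(3702 + 5) = -2014/3707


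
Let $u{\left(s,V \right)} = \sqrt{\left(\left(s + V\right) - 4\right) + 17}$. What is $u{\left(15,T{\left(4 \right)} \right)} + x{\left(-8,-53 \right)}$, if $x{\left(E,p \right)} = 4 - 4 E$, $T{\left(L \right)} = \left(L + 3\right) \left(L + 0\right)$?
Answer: $36 + 2 \sqrt{14} \approx 43.483$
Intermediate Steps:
$T{\left(L \right)} = L \left(3 + L\right)$ ($T{\left(L \right)} = \left(3 + L\right) L = L \left(3 + L\right)$)
$u{\left(s,V \right)} = \sqrt{13 + V + s}$ ($u{\left(s,V \right)} = \sqrt{\left(\left(V + s\right) - 4\right) + 17} = \sqrt{\left(-4 + V + s\right) + 17} = \sqrt{13 + V + s}$)
$u{\left(15,T{\left(4 \right)} \right)} + x{\left(-8,-53 \right)} = \sqrt{13 + 4 \left(3 + 4\right) + 15} + \left(4 - -32\right) = \sqrt{13 + 4 \cdot 7 + 15} + \left(4 + 32\right) = \sqrt{13 + 28 + 15} + 36 = \sqrt{56} + 36 = 2 \sqrt{14} + 36 = 36 + 2 \sqrt{14}$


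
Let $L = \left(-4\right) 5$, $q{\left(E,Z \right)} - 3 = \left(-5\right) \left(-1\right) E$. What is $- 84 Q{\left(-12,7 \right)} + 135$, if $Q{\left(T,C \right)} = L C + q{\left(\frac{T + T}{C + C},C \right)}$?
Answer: $12363$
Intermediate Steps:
$q{\left(E,Z \right)} = 3 + 5 E$ ($q{\left(E,Z \right)} = 3 + \left(-5\right) \left(-1\right) E = 3 + 5 E$)
$L = -20$
$Q{\left(T,C \right)} = 3 - 20 C + \frac{5 T}{C}$ ($Q{\left(T,C \right)} = - 20 C + \left(3 + 5 \frac{T + T}{C + C}\right) = - 20 C + \left(3 + 5 \frac{2 T}{2 C}\right) = - 20 C + \left(3 + 5 \cdot 2 T \frac{1}{2 C}\right) = - 20 C + \left(3 + 5 \frac{T}{C}\right) = - 20 C + \left(3 + \frac{5 T}{C}\right) = 3 - 20 C + \frac{5 T}{C}$)
$- 84 Q{\left(-12,7 \right)} + 135 = - 84 \left(3 - 140 + 5 \left(-12\right) \frac{1}{7}\right) + 135 = - 84 \left(3 - 140 - \frac{60}{7}\right) + 135 = \left(-84\right) \left(- \frac{1019}{7}\right) + 135 = 12228 + 135 = 12363$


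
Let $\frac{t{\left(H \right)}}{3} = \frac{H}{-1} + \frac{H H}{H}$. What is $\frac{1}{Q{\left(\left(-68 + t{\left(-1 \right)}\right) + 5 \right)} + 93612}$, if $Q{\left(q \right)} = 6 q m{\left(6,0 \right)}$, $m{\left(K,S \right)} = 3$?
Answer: $\frac{1}{92478} \approx 1.0813 \cdot 10^{-5}$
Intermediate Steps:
$t{\left(H \right)} = 0$ ($t{\left(H \right)} = 3 \left(\frac{H}{-1} + \frac{H H}{H}\right) = 3 \left(H \left(-1\right) + \frac{H^{2}}{H}\right) = 3 \left(- H + H\right) = 3 \cdot 0 = 0$)
$Q{\left(q \right)} = 18 q$ ($Q{\left(q \right)} = 6 q 3 = 18 q$)
$\frac{1}{Q{\left(\left(-68 + t{\left(-1 \right)}\right) + 5 \right)} + 93612} = \frac{1}{18 \left(\left(-68 + 0\right) + 5\right) + 93612} = \frac{1}{18 \left(-68 + 5\right) + 93612} = \frac{1}{18 \left(-63\right) + 93612} = \frac{1}{-1134 + 93612} = \frac{1}{92478}$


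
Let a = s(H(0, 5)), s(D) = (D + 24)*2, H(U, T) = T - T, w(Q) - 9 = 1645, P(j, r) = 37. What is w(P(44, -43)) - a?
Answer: 1606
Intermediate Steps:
w(Q) = 1654 (w(Q) = 9 + 1645 = 1654)
H(U, T) = 0
s(D) = 48 + 2*D (s(D) = (24 + D)*2 = 48 + 2*D)
a = 48 (a = 48 + 2*0 = 48 + 0 = 48)
w(P(44, -43)) - a = 1654 - 1*48 = 1654 - 48 = 1606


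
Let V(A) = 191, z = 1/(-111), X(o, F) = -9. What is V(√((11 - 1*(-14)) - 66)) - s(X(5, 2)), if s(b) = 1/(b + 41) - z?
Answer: 678289/3552 ≈ 190.96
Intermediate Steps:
z = -1/111 ≈ -0.0090090
s(b) = 1/111 + 1/(41 + b) (s(b) = 1/(b + 41) - 1*(-1/111) = 1/(41 + b) + 1/111 = 1/111 + 1/(41 + b))
V(√((11 - 1*(-14)) - 66)) - s(X(5, 2)) = 191 - (152 - 9)/(111*(41 - 9)) = 191 - 143/(111*32) = 191 - 1*143/3552 = 191 - 143/3552 = 678289/3552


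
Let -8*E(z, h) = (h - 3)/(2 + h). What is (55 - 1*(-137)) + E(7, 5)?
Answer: 5375/28 ≈ 191.96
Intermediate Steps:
E(z, h) = -(-3 + h)/(8*(2 + h)) (E(z, h) = -(h - 3)/(8*(2 + h)) = -(-3 + h)/(8*(2 + h)))
(55 - 1*(-137)) + E(7, 5) = (55 - 1*(-137)) + (3 - 1*5)/(8*(2 + 5)) = (55 + 137) + (1/8)*(3 - 5)/7 = 192 + (1/8)*(1/7)*(-2) = 192 - 1/28 = 5375/28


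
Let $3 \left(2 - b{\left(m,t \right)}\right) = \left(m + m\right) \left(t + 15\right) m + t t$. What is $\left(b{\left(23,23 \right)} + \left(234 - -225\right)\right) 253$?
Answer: $- \frac{9955550}{3} \approx -3.3185 \cdot 10^{6}$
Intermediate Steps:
$b{\left(m,t \right)} = 2 - \frac{t^{2}}{3} - \frac{2 m^{2} \left(15 + t\right)}{3}$ ($b{\left(m,t \right)} = 2 - \frac{\left(m + m\right) \left(t + 15\right) m + t t}{3} = 2 - \frac{2 m \left(15 + t\right) m + t^{2}}{3} = 2 - \frac{2 m^{2} \left(15 + t\right) + t^{2}}{3} = 2 - \frac{t^{2} + 2 m^{2} \left(15 + t\right)}{3} = 2 - \left(\frac{t^{2}}{3} + \frac{2 m^{2} \left(15 + t\right)}{3}\right) = 2 - \frac{t^{2}}{3} - \frac{2 m^{2} \left(15 + t\right)}{3}$)
$\left(b{\left(23,23 \right)} + \left(234 - -225\right)\right) 253 = \left(\left(2 - 10 \cdot 23^{2} - \frac{23^{2}}{3} - \frac{46 \cdot 23^{2}}{3}\right) + \left(234 - -225\right)\right) 253 = \left(\left(2 - 5290 - \frac{529}{3} - \frac{46}{3} \cdot 529\right) + \left(234 + 225\right)\right) 253 = \left(\left(2 - 5290 - \frac{529}{3} - \frac{24334}{3}\right) + 459\right) 253 = \left(- \frac{40727}{3} + 459\right) 253 = \left(- \frac{39350}{3}\right) 253 = - \frac{9955550}{3}$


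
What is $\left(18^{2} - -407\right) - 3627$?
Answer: $-2896$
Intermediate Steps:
$\left(18^{2} - -407\right) - 3627 = \left(324 + 407\right) - 3627 = 731 - 3627 = -2896$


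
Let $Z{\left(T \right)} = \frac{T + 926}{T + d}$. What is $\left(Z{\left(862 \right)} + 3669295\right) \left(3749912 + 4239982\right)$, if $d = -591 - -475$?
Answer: $\frac{10935351876029526}{373} \approx 2.9317 \cdot 10^{13}$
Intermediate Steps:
$d = -116$ ($d = -591 + 475 = -116$)
$Z{\left(T \right)} = \frac{926 + T}{-116 + T}$ ($Z{\left(T \right)} = \frac{T + 926}{T - 116} = \frac{926 + T}{-116 + T}$)
$\left(Z{\left(862 \right)} + 3669295\right) \left(3749912 + 4239982\right) = \left(\frac{926 + 862}{-116 + 862} + 3669295\right) \left(3749912 + 4239982\right) = \left(\frac{1}{746} \cdot 1788 + 3669295\right) 7989894 = \left(\frac{894}{373} + 3669295\right) 7989894 = \frac{1368647929}{373} \cdot 7989894 = \frac{10935351876029526}{373}$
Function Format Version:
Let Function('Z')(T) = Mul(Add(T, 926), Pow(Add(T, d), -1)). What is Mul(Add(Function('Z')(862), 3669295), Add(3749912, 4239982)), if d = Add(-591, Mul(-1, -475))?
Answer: Rational(10935351876029526, 373) ≈ 2.9317e+13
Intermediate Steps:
d = -116 (d = Add(-591, 475) = -116)
Function('Z')(T) = Mul(Pow(Add(-116, T), -1), Add(926, T)) (Function('Z')(T) = Mul(Add(T, 926), Pow(Add(T, -116), -1)) = Mul(Add(926, T), Pow(Add(-116, T), -1)) = Mul(Pow(Add(-116, T), -1), Add(926, T)))
Mul(Add(Function('Z')(862), 3669295), Add(3749912, 4239982)) = Mul(Add(Mul(Pow(Add(-116, 862), -1), Add(926, 862)), 3669295), Add(3749912, 4239982)) = Mul(Add(Mul(Pow(746, -1), 1788), 3669295), 7989894) = Mul(Add(Mul(Rational(1, 746), 1788), 3669295), 7989894) = Mul(Add(Rational(894, 373), 3669295), 7989894) = Mul(Rational(1368647929, 373), 7989894) = Rational(10935351876029526, 373)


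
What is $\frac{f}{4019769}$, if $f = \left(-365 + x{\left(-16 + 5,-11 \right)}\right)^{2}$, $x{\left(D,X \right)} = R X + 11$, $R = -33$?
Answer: $\frac{9}{446641} \approx 2.015 \cdot 10^{-5}$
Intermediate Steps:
$x{\left(D,X \right)} = 11 - 33 X$ ($x{\left(D,X \right)} = - 33 X + 11 = 11 - 33 X$)
$f = 81$ ($f = \left(-365 + \left(11 - -363\right)\right)^{2} = \left(-365 + \left(11 + 363\right)\right)^{2} = \left(-365 + 374\right)^{2} = 9^{2} = 81$)
$\frac{f}{4019769} = \frac{81}{4019769} = 81 \cdot \frac{1}{4019769} = \frac{9}{446641}$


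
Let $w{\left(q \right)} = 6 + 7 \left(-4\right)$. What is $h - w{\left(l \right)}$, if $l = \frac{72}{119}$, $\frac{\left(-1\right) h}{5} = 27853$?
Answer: $-139243$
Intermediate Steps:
$h = -139265$ ($h = \left(-5\right) 27853 = -139265$)
$l = \frac{72}{119}$ ($l = 72 \cdot \frac{1}{119} = \frac{72}{119} \approx 0.60504$)
$w{\left(q \right)} = -22$ ($w{\left(q \right)} = 6 - 28 = -22$)
$h - w{\left(l \right)} = -139265 - -22 = -139265 + 22 = -139243$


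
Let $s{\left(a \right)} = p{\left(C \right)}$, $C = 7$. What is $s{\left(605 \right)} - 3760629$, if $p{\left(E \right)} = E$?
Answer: $-3760622$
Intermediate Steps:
$s{\left(a \right)} = 7$
$s{\left(605 \right)} - 3760629 = 7 - 3760629 = -3760622$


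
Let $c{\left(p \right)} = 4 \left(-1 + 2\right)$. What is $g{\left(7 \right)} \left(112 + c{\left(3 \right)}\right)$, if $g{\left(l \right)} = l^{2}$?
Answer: $5684$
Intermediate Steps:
$c{\left(p \right)} = 4$ ($c{\left(p \right)} = 4 \cdot 1 = 4$)
$g{\left(7 \right)} \left(112 + c{\left(3 \right)}\right) = 7^{2} \left(112 + 4\right) = 49 \cdot 116 = 5684$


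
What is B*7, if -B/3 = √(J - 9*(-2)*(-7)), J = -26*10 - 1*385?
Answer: -21*I*√771 ≈ -583.1*I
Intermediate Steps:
J = -645 (J = -260 - 385 = -645)
B = -3*I*√771 (B = -3*√(-645 - 9*(-2)*(-7)) = -3*√(-645 + 18*(-7)) = -3*√(-645 - 126) = -3*I*√771 ≈ -83.301*I)
B*7 = -3*I*√771*7 = -21*I*√771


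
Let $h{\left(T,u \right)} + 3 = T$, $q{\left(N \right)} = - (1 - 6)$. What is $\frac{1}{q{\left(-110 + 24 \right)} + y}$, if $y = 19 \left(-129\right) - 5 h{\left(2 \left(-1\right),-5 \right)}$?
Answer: $- \frac{1}{2421} \approx -0.00041305$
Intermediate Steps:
$q{\left(N \right)} = 5$ ($q{\left(N \right)} = \left(-1\right) \left(-5\right) = 5$)
$h{\left(T,u \right)} = -3 + T$
$y = -2426$ ($y = 19 \left(-129\right) - 5 \left(-3 + 2 \left(-1\right)\right) = -2451 - 5 \left(-3 - 2\right) = -2451 - -25 = -2451 + 25 = -2426$)
$\frac{1}{q{\left(-110 + 24 \right)} + y} = \frac{1}{5 - 2426} = \frac{1}{-2421} = - \frac{1}{2421}$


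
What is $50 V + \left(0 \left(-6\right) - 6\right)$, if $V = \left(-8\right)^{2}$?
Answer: $3194$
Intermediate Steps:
$V = 64$
$50 V + \left(0 \left(-6\right) - 6\right) = 50 \cdot 64 + \left(0 \left(-6\right) - 6\right) = 3200 + \left(0 - 6\right) = 3200 - 6 = 3194$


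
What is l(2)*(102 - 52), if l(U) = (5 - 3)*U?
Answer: 200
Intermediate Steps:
l(U) = 2*U
l(2)*(102 - 52) = (2*2)*(102 - 52) = 4*50 = 200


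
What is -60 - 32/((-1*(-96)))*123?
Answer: -101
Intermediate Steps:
-60 - 32/((-1*(-96)))*123 = -60 - 32/96*123 = -60 - 32*1/96*123 = -60 - 1/3*123 = -60 - 41 = -101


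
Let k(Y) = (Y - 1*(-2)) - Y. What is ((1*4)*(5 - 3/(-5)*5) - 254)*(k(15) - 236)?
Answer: 51948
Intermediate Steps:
k(Y) = 2 (k(Y) = (Y + 2) - Y = (2 + Y) - Y = 2)
((1*4)*(5 - 3/(-5)*5) - 254)*(k(15) - 236) = ((1*4)*(5 - 3/(-5)*5) - 254)*(2 - 236) = (4*(5 - 3*(-⅕)*5) - 254)*(-234) = (4*(5 + (⅗)*5) - 254)*(-234) = (4*(5 + 3) - 254)*(-234) = (4*8 - 254)*(-234) = (32 - 254)*(-234) = -222*(-234) = 51948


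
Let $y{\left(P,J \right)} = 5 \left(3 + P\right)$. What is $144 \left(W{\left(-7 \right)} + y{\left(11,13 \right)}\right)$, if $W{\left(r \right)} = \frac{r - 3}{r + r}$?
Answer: $\frac{71280}{7} \approx 10183.0$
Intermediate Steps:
$W{\left(r \right)} = \frac{-3 + r}{2 r}$
$y{\left(P,J \right)} = 15 + 5 P$
$144 \left(W{\left(-7 \right)} + y{\left(11,13 \right)}\right) = 144 \left(\frac{-3 - 7}{2 \left(-7\right)} + \left(15 + 5 \cdot 11\right)\right) = 144 \left(\frac{1}{2} \left(- \frac{1}{7}\right) \left(-10\right) + \left(15 + 55\right)\right) = 144 \left(\frac{5}{7} + 70\right) = 144 \cdot \frac{495}{7} = \frac{71280}{7}$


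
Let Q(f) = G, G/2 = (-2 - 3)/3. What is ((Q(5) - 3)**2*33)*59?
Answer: 234289/3 ≈ 78096.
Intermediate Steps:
G = -10/3 (G = 2*((-2 - 3)/3) = 2*(-5*1/3) = 2*(-5/3) = -10/3 ≈ -3.3333)
Q(f) = -10/3
((Q(5) - 3)**2*33)*59 = ((-10/3 - 3)**2*33)*59 = ((-19/3)**2*33)*59 = ((361/9)*33)*59 = (3971/3)*59 = 234289/3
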